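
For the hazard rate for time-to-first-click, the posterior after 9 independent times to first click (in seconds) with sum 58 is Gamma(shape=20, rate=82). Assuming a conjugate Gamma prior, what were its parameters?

For an exponential likelihood with a Gamma(α, β) prior on the rate, n observations with total T give posterior Gamma(α+n, β+T).
So α = 20 − 9 = 11 and β = 82 − 58 = 24.

Gamma(shape=11, rate=24)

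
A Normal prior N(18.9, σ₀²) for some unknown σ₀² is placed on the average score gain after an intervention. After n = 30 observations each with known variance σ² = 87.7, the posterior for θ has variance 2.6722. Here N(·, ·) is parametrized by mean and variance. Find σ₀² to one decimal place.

σ₀² = 31.1

For the Normal–Normal model with known σ², precisions add: τ_n = τ₀ + n/σ².
So 1/σ₀² = 1/2.6722 − 30/87.7 = 0.374223 − 0.342075 = 0.032148.
Hence σ₀² = 1/0.032148 ≈ 31.1.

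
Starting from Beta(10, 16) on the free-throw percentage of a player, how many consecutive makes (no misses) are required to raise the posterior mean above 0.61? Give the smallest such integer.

k = 16

After k makes and 0 misses the posterior is Beta(10+k, 16), with mean (10+k)/(10+16+k).
Set (10+k)/(26+k) > 0.61 and solve: k > (0.61·26 − 10)/(1 − 0.61) = 15.026.
The smallest integer exceeding 15.026 is 16.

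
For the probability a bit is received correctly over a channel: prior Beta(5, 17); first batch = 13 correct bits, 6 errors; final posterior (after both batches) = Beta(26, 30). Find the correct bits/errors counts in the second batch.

Sequential conjugate updates are equivalent to a single update on the pooled data, so total successes = posterior α − prior α and total failures = posterior β − prior β.
Total across both batches: 26−5=21 correct bits, 30−17=13 errors.
Subtract the first batch: 21−13=8 correct bits and 13−6=7 errors.

8 correct bits and 7 errors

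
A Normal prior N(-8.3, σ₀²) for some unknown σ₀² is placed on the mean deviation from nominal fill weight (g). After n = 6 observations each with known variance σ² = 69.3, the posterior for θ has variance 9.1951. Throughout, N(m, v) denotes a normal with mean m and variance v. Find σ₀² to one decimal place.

σ₀² = 45.1

Posterior precision equals prior precision plus data precision: 1/σ_n² = 1/σ₀² + n/σ².
So 1/σ₀² = 1/9.1951 − 6/69.3 = 0.108754 − 0.086580 = 0.022174.
Hence σ₀² = 1/0.022174 ≈ 45.1.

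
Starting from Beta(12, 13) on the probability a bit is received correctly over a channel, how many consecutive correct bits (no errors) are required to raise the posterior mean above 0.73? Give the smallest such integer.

k = 24

After k correct bits and 0 errors the posterior is Beta(12+k, 13), with mean (12+k)/(12+13+k).
Set (12+k)/(25+k) > 0.73 and solve: k > (0.73·25 − 12)/(1 − 0.73) = 23.148.
The smallest integer exceeding 23.148 is 24, and checking k=24: (36)/(49) = 0.7347 > 0.73.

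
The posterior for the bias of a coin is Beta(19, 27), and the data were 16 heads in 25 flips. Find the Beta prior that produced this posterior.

Beta(3, 18)

A Beta(a, b) prior with s successes and f failures in binomial data gives a Beta(a+s, b+f) posterior.
Subtract the data counts: 19−16=3, 27−9=18.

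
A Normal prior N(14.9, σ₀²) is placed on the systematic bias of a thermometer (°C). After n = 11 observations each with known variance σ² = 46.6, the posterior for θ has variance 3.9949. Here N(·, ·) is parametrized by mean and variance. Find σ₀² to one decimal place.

σ₀² = 70.1

For the Normal–Normal model with known σ², precisions add: τ_n = τ₀ + n/σ².
So 1/σ₀² = 1/3.9949 − 11/46.6 = 0.250319 − 0.236052 = 0.014267.
Hence σ₀² = 1/0.014267 ≈ 70.1.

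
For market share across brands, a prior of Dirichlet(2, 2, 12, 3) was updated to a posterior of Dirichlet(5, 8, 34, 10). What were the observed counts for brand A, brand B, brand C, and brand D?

For a Dirichlet(α) prior with multinomial counts c, the posterior is Dirichlet(α + c) componentwise.
Counts are posterior − prior componentwise: 5−2=3, 8−2=6, 34−12=22, 10−3=7.

counts (3, 6, 22, 7)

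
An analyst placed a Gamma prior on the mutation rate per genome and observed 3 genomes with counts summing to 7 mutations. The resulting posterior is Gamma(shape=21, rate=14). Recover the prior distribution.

Gamma(shape=14, rate=11)

A Gamma(α, β) prior (rate parametrization) on a Poisson rate with n observations summing to S gives posterior Gamma(α+S, β+n).
So α = 21 − 7 = 14 and β = 14 − 3 = 11.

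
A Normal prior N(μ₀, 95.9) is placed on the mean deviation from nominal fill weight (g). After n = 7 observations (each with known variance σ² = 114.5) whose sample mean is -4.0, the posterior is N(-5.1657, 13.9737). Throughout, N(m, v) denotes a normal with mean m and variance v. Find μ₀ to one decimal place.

μ₀ = -12.0

With known observation variance, the Normal–Normal posterior has precision τ_n = τ₀ + n/σ² and mean μ_n = (τ₀μ₀ + (n/σ²)x̄)/τ_n.
Here τ₀ = 1/95.9 = 0.010428 and τ_data = 7/114.5 = 0.061135, so τ_n = 0.071563.
Rearranging for μ₀: μ₀ = (μ_n·τ_n − τ_data·x̄)/τ₀ = (-5.1657·0.071563 − 0.061135·-4.0) / 0.010428 = -0.125133/0.010428 ≈ -12.0.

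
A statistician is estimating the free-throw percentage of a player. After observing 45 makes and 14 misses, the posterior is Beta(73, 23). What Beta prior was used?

A Beta(α, β) prior with s successes and f failures in binomial data gives a Beta(α+s, β+f) posterior.
Subtract the data counts: 73−45=28, 23−14=9.

Beta(28, 9)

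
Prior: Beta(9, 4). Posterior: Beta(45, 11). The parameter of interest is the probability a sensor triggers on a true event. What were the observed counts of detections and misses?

A Beta(α, β) prior with s successes and f failures in binomial data gives a Beta(α+s, β+f) posterior.
Match parameters: s=45−9=36, f=11−4=7.

36 detections and 7 misses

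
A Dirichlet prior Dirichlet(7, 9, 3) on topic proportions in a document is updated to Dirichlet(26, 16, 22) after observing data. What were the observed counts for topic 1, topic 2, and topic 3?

counts (19, 7, 19)

For a Dirichlet(α) prior with multinomial counts c, the posterior is Dirichlet(α + c) componentwise.
Counts are posterior − prior componentwise: 26−7=19, 16−9=7, 22−3=19.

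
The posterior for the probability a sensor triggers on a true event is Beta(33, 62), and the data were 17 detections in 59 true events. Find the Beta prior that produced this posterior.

Beta(16, 20)

Beta is conjugate to the binomial likelihood: posterior = Beta(a+s, b+f).
Subtract the data counts: 33−17=16, 62−42=20.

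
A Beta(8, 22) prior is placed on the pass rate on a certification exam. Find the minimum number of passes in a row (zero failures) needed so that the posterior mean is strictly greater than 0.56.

k = 21

After k passes and 0 failures the posterior is Beta(8+k, 22), with mean (8+k)/(8+22+k).
Set (8+k)/(30+k) > 0.56 and solve: k > (0.56·30 − 8)/(1 − 0.56) = 20.000.
The smallest integer exceeding 20.000 is 21, and checking k=21: (29)/(51) = 0.5686 > 0.56.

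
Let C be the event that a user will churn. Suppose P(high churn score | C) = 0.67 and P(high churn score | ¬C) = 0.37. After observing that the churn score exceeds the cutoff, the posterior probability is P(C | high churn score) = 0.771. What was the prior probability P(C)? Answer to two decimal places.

In odds form, posterior odds = prior odds × likelihood ratio, so prior odds = posterior odds ÷ LR.
Posterior odds = 0.771/(1−0.771) = 3.3668. LR = 0.67/0.37 = 1.8108.
Prior odds = 3.3668/1.8108 = 1.8593, so P(C) = 1.8593/(1+1.8593) ≈ 0.65.

P(C) = 0.65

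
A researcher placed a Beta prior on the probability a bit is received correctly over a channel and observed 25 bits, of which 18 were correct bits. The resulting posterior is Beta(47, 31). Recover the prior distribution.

Beta is conjugate to the binomial likelihood: posterior = Beta(α+s, β+f).
So α = 47 − 18 = 29 and β = 31 − 7 = 24.

Beta(29, 24)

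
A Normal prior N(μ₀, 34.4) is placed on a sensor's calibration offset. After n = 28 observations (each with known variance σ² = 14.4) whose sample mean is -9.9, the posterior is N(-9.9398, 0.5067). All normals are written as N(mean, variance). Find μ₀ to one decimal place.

The posterior mean is a precision-weighted average: μ_n = (τ₀μ₀ + τ_data·x̄)/(τ₀+τ_data), with τ₀=1/σ₀² and τ_data=n/σ².
Here τ₀ = 1/34.4 = 0.029070 and τ_data = 28/14.4 = 1.944444, so τ_n = 1.973514.
Rearranging for μ₀: μ₀ = (μ_n·τ_n − τ_data·x̄)/τ₀ = (-9.9398·1.973514 − 1.944444·-9.9) / 0.029070 = -0.366339/0.029070 ≈ -12.6.

μ₀ = -12.6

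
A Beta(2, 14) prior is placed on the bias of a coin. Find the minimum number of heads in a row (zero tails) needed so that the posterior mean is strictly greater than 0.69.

k = 30

After k heads and 0 tails the posterior is Beta(2+k, 14), with mean (2+k)/(2+14+k).
Set (2+k)/(16+k) > 0.69 and solve: k > (0.69·16 − 2)/(1 − 0.69) = 29.161.
The smallest integer exceeding 29.161 is 30.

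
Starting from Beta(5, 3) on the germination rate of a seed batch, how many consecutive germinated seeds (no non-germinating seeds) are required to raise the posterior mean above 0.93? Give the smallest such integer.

After k germinated seeds and 0 non-germinating seeds the posterior is Beta(5+k, 3), with mean (5+k)/(5+3+k).
Set (5+k)/(8+k) > 0.93 and solve: k > (0.93·8 − 5)/(1 − 0.93) = 34.857.
The smallest integer exceeding 34.857 is 35.

k = 35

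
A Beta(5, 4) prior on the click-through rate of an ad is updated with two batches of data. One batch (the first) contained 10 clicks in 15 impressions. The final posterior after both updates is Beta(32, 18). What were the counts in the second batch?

17 clicks and 9 non-clicks

Sequential conjugate updates are equivalent to a single update on the pooled data, so total successes = posterior α − prior α and total failures = posterior β − prior β.
Total across both batches: 32−5=27 clicks, 18−4=14 non-clicks.
Subtract the first batch: 27−10=17 clicks and 14−5=9 non-clicks.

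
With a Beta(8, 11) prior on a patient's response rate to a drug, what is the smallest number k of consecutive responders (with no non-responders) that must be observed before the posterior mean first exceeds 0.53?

After k responders and 0 non-responders the posterior is Beta(8+k, 11), with mean (8+k)/(8+11+k).
Set (8+k)/(19+k) > 0.53 and solve: k > (0.53·19 − 8)/(1 − 0.53) = 4.404.
The smallest integer exceeding 4.404 is 5.

k = 5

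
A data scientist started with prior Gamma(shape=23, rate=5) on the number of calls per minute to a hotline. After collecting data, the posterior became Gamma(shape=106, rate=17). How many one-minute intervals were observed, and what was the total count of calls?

n = 12 one-minute intervals with total 83 calls

A Gamma(α, β) prior (rate parametrization) on a Poisson rate with n observations summing to S gives posterior Gamma(α+S, β+n).
Matching: Σxᵢ = 106 − 23 = 83 and n = 17 − 5 = 12.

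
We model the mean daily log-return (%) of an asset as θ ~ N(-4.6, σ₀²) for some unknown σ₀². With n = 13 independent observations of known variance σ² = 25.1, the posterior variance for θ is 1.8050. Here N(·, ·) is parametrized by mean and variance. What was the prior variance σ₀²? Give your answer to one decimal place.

For the Normal–Normal model with known σ², precisions add: τ_n = τ₀ + n/σ².
So 1/σ₀² = 1/1.8050 − 13/25.1 = 0.554017 − 0.517928 = 0.036089.
Hence σ₀² = 1/0.036089 ≈ 27.7.

σ₀² = 27.7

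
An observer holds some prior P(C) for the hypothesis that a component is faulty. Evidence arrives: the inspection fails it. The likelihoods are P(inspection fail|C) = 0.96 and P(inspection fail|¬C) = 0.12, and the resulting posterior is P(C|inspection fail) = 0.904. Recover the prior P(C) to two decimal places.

P(C) = 0.54

Bayes' rule in odds form gives O(C|E) = O(C)·[P(E|C)/P(E|¬C)], hence O(C) = O(C|E)/LR.
Posterior odds = 0.904/(1−0.904) = 9.4167. LR = 0.96/0.12 = 8.0000.
Prior odds = 9.4167/8.0000 = 1.1771, so P(C) = 1.1771/(1+1.1771) ≈ 0.54.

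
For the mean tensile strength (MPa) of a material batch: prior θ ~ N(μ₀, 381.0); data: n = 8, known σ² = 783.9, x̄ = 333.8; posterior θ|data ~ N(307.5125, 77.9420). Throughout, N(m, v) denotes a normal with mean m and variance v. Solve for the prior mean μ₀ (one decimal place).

μ₀ = 205.3

With known observation variance, the Normal–Normal posterior has precision τ_n = τ₀ + n/σ² and mean μ_n = (τ₀μ₀ + (n/σ²)x̄)/τ_n.
Here τ₀ = 1/381.0 = 0.002625 and τ_data = 8/783.9 = 0.010205, so τ_n = 0.012830.
Rearranging for μ₀: μ₀ = (μ_n·τ_n − τ_data·x̄)/τ₀ = (307.5125·0.012830 − 0.010205·333.8) / 0.002625 = 0.538956/0.002625 ≈ 205.3.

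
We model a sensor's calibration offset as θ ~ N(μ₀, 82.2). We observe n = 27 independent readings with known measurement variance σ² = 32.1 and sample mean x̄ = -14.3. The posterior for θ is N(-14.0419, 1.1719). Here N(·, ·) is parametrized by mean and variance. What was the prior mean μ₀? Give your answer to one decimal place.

μ₀ = 3.8

The posterior mean is a precision-weighted average: μ_n = (τ₀μ₀ + τ_data·x̄)/(τ₀+τ_data), with τ₀=1/σ₀² and τ_data=n/σ².
Here τ₀ = 1/82.2 = 0.012165 and τ_data = 27/32.1 = 0.841121, so τ_n = 0.853286.
Rearranging for μ₀: μ₀ = (μ_n·τ_n − τ_data·x̄)/τ₀ = (-14.0419·0.853286 − 0.841121·-14.3) / 0.012165 = 0.046274/0.012165 ≈ 3.8.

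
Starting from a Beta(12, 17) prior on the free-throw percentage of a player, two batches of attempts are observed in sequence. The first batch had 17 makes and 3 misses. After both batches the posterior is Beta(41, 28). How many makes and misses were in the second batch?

Because Beta–binomial updating is additive in the counts, the combined data contributed (α_post−α_prior, β_post−β_prior) successes and failures.
Total across both batches: 41−12=29 makes, 28−17=11 misses.
Subtract the first batch: 29−17=12 makes and 11−3=8 misses.

12 makes and 8 misses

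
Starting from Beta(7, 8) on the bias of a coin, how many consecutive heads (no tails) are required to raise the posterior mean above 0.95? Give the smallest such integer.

After k heads and 0 tails the posterior is Beta(7+k, 8), with mean (7+k)/(7+8+k).
Set (7+k)/(15+k) > 0.95 and solve: k > (0.95·15 − 7)/(1 − 0.95) = 145.000.
The smallest integer exceeding 145.000 is 146.

k = 146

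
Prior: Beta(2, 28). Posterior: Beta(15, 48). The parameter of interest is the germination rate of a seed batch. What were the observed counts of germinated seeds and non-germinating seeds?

Beta is conjugate to the binomial likelihood: posterior = Beta(a+s, b+f).
Match parameters: s=15−2=13, f=48−28=20.

13 germinated seeds and 20 non-germinating seeds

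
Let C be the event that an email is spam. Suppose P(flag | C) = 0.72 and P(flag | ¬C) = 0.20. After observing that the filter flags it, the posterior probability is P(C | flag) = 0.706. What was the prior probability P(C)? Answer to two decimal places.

In odds form, posterior odds = prior odds × likelihood ratio, so prior odds = posterior odds ÷ LR.
Posterior odds = 0.706/(1−0.706) = 2.4014. LR = 0.72/0.20 = 3.6000.
Prior odds = 2.4014/3.6000 = 0.6671, so P(C) = 0.6671/(1+0.6671) ≈ 0.40.

P(C) = 0.40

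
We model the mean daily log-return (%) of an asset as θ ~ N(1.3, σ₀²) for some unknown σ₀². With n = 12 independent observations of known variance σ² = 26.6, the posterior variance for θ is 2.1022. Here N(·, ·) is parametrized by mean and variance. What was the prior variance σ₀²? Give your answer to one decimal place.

σ₀² = 40.7

For the Normal–Normal model with known σ², precisions add: τ_n = τ₀ + n/σ².
So 1/σ₀² = 1/2.1022 − 12/26.6 = 0.475692 − 0.451128 = 0.024564.
Hence σ₀² = 1/0.024564 ≈ 40.7.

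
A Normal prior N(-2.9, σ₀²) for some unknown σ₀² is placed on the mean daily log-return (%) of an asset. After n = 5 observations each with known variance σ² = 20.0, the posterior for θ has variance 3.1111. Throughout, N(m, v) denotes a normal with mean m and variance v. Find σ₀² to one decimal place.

σ₀² = 14.0

For the Normal–Normal model with known σ², precisions add: τ_n = τ₀ + n/σ².
So 1/σ₀² = 1/3.1111 − 5/20.0 = 0.321430 − 0.250000 = 0.071430.
Hence σ₀² = 1/0.071430 ≈ 14.0.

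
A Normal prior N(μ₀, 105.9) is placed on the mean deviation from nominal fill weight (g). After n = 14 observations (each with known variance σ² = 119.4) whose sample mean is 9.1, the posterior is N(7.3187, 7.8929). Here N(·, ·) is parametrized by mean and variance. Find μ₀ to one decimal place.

μ₀ = -14.8

The posterior mean is a precision-weighted average: μ_n = (τ₀μ₀ + τ_data·x̄)/(τ₀+τ_data), with τ₀=1/σ₀² and τ_data=n/σ².
Here τ₀ = 1/105.9 = 0.009443 and τ_data = 14/119.4 = 0.117253, so τ_n = 0.126696.
Rearranging for μ₀: μ₀ = (μ_n·τ_n − τ_data·x̄)/τ₀ = (7.3187·0.126696 − 0.117253·9.1) / 0.009443 = -0.139752/0.009443 ≈ -14.8.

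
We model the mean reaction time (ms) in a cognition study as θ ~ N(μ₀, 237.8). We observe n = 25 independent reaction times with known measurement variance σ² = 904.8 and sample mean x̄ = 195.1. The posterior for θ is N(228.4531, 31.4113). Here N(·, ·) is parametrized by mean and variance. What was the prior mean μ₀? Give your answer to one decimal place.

The posterior mean is a precision-weighted average: μ_n = (τ₀μ₀ + τ_data·x̄)/(τ₀+τ_data), with τ₀=1/σ₀² and τ_data=n/σ².
Here τ₀ = 1/237.8 = 0.004205 and τ_data = 25/904.8 = 0.027630, so τ_n = 0.031835.
Rearranging for μ₀: μ₀ = (μ_n·τ_n − τ_data·x̄)/τ₀ = (228.4531·0.031835 − 0.027630·195.1) / 0.004205 = 1.882191/0.004205 ≈ 447.6.

μ₀ = 447.6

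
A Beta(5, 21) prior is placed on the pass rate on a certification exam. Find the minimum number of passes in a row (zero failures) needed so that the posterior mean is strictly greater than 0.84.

After k passes and 0 failures the posterior is Beta(5+k, 21), with mean (5+k)/(5+21+k).
Set (5+k)/(26+k) > 0.84 and solve: k > (0.84·26 − 5)/(1 − 0.84) = 105.250.
The smallest integer exceeding 105.250 is 106.

k = 106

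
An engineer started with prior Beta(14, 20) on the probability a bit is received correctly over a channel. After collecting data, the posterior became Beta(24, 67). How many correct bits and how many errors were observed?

A Beta(a, b) prior with s successes and f failures in binomial data gives a Beta(a+s, b+f) posterior.
So s = 24 − 14 = 10 and f = 67 − 20 = 47.

10 correct bits and 47 errors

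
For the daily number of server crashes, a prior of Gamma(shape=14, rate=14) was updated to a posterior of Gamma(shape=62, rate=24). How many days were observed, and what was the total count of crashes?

A Gamma(α, β) prior (rate parametrization) on a Poisson rate with n observations summing to S gives posterior Gamma(α+S, β+n).
Matching: Σxᵢ = 62 − 14 = 48 and n = 24 − 14 = 10.

n = 10 days with total 48 crashes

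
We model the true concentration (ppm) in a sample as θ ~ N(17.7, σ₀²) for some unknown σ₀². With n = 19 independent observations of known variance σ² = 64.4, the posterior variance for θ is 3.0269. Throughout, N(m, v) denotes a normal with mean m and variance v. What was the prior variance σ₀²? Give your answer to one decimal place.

σ₀² = 28.3

Posterior precision equals prior precision plus data precision: 1/σ_n² = 1/σ₀² + n/σ².
So 1/σ₀² = 1/3.0269 − 19/64.4 = 0.330371 − 0.295031 = 0.035340.
Hence σ₀² = 1/0.035340 ≈ 28.3.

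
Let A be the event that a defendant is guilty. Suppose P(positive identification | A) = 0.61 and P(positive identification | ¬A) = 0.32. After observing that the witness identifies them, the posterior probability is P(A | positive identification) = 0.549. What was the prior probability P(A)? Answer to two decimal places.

Bayes' rule in odds form gives O(A|E) = O(A)·[P(E|A)/P(E|¬A)], hence O(A) = O(A|E)/LR.
Posterior odds = 0.549/(1−0.549) = 1.2173. LR = 0.61/0.32 = 1.9062.
Prior odds = 1.2173/1.9062 = 0.6386, so P(A) = 0.6386/(1+0.6386) ≈ 0.39.

P(A) = 0.39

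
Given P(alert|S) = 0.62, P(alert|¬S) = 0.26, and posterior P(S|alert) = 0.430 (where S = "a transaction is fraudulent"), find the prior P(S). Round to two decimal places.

P(S) = 0.24

In odds form, posterior odds = prior odds × likelihood ratio, so prior odds = posterior odds ÷ LR.
Posterior odds = 0.430/(1−0.430) = 0.7544. LR = 0.62/0.26 = 2.3846.
Prior odds = 0.7544/2.3846 = 0.3164, so P(S) = 0.3164/(1+0.3164) ≈ 0.24.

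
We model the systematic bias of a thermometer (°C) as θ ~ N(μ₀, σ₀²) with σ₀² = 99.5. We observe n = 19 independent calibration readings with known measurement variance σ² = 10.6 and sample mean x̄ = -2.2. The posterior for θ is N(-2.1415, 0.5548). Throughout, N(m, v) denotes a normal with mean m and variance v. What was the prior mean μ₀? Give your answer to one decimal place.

μ₀ = 8.3

With known observation variance, the Normal–Normal posterior has precision τ_n = τ₀ + n/σ² and mean μ_n = (τ₀μ₀ + (n/σ²)x̄)/τ_n.
Here τ₀ = 1/99.5 = 0.010050 and τ_data = 19/10.6 = 1.792453, so τ_n = 1.802503.
Rearranging for μ₀: μ₀ = (μ_n·τ_n − τ_data·x̄)/τ₀ = (-2.1415·1.802503 − 1.792453·-2.2) / 0.010050 = 0.083336/0.010050 ≈ 8.3.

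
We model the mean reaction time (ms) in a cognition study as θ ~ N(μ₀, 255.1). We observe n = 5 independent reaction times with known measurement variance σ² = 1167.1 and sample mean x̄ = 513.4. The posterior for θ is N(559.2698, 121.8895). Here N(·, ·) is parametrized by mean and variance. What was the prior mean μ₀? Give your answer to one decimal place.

With known observation variance, the Normal–Normal posterior has precision τ_n = τ₀ + n/σ² and mean μ_n = (τ₀μ₀ + (n/σ²)x̄)/τ_n.
Here τ₀ = 1/255.1 = 0.003920 and τ_data = 5/1167.1 = 0.004284, so τ_n = 0.008204.
Rearranging for μ₀: μ₀ = (μ_n·τ_n − τ_data·x̄)/τ₀ = (559.2698·0.008204 − 0.004284·513.4) / 0.003920 = 2.388844/0.003920 ≈ 609.4.

μ₀ = 609.4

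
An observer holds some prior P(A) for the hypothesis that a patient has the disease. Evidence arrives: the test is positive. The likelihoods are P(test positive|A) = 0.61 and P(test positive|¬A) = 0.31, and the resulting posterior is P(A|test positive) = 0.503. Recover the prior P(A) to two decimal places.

In odds form, posterior odds = prior odds × likelihood ratio, so prior odds = posterior odds ÷ LR.
Posterior odds = 0.503/(1−0.503) = 1.0121. LR = 0.61/0.31 = 1.9677.
Prior odds = 1.0121/1.9677 = 0.5144, so P(A) = 0.5144/(1+0.5144) ≈ 0.34.

P(A) = 0.34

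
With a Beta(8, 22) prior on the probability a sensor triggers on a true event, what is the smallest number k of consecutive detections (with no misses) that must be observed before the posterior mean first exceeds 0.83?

k = 100

After k detections and 0 misses the posterior is Beta(8+k, 22), with mean (8+k)/(8+22+k).
Set (8+k)/(30+k) > 0.83 and solve: k > (0.83·30 − 8)/(1 − 0.83) = 99.412.
The smallest integer exceeding 99.412 is 100, and checking k=100: (108)/(130) = 0.8308 > 0.83.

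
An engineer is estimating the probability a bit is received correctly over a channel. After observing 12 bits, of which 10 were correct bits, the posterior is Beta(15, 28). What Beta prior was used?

Beta(5, 26)

Under Beta–binomial conjugacy the posterior parameters are (α+s, β+f).
Subtract the data counts: 15−10=5, 28−2=26.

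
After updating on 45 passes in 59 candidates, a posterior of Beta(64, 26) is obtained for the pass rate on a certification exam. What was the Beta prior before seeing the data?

A Beta(a, b) prior with s successes and f failures in binomial data gives a Beta(a+s, b+f) posterior.
So a = 64 − 45 = 19 and b = 26 − 14 = 12.

Beta(19, 12)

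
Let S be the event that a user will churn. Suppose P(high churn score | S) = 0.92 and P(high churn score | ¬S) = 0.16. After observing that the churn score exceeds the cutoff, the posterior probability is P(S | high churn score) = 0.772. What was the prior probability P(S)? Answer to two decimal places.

In odds form, posterior odds = prior odds × likelihood ratio, so prior odds = posterior odds ÷ LR.
Posterior odds = 0.772/(1−0.772) = 3.3860. LR = 0.92/0.16 = 5.7500.
Prior odds = 3.3860/5.7500 = 0.5889, so P(S) = 0.5889/(1+0.5889) ≈ 0.37.

P(S) = 0.37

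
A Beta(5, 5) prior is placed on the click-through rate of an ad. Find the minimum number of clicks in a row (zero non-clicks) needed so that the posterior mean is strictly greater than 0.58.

After k clicks and 0 non-clicks the posterior is Beta(5+k, 5), with mean (5+k)/(5+5+k).
Set (5+k)/(10+k) > 0.58 and solve: k > (0.58·10 − 5)/(1 − 0.58) = 1.905.
The smallest integer exceeding 1.905 is 2, and checking k=2: (7)/(12) = 0.5833 > 0.58.

k = 2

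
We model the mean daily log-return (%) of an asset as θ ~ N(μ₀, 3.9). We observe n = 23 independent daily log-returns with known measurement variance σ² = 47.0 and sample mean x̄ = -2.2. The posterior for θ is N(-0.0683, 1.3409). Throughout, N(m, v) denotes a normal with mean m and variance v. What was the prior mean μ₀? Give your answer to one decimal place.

μ₀ = 4.0

With known observation variance, the Normal–Normal posterior has precision τ_n = τ₀ + n/σ² and mean μ_n = (τ₀μ₀ + (n/σ²)x̄)/τ_n.
Here τ₀ = 1/3.9 = 0.256410 and τ_data = 23/47.0 = 0.489362, so τ_n = 0.745772.
Rearranging for μ₀: μ₀ = (μ_n·τ_n − τ_data·x̄)/τ₀ = (-0.0683·0.745772 − 0.489362·-2.2) / 0.256410 = 1.025660/0.256410 ≈ 4.0.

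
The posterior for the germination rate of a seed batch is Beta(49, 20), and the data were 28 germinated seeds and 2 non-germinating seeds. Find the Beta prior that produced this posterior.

Under Beta–binomial conjugacy the posterior parameters are (α+s, β+f).
Subtract the data counts: 49−28=21, 20−2=18.

Beta(21, 18)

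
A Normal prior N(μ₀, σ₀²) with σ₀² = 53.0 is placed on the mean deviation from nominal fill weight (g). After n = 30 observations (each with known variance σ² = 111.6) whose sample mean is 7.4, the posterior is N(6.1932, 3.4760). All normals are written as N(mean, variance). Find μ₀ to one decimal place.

μ₀ = -11.0

With known observation variance, the Normal–Normal posterior has precision τ_n = τ₀ + n/σ² and mean μ_n = (τ₀μ₀ + (n/σ²)x̄)/τ_n.
Here τ₀ = 1/53.0 = 0.018868 and τ_data = 30/111.6 = 0.268817, so τ_n = 0.287685.
Rearranging for μ₀: μ₀ = (μ_n·τ_n − τ_data·x̄)/τ₀ = (6.1932·0.287685 − 0.268817·7.4) / 0.018868 = -0.207555/0.018868 ≈ -11.0.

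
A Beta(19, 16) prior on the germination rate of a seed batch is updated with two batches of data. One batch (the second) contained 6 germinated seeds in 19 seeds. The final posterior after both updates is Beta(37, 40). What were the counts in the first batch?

12 germinated seeds and 11 non-germinating seeds

Sequential conjugate updates are equivalent to a single update on the pooled data, so total successes = posterior α − prior α and total failures = posterior β − prior β.
Total across both batches: 37−19=18 germinated seeds, 40−16=24 non-germinating seeds.
Subtract the second batch: 18−6=12 germinated seeds and 24−13=11 non-germinating seeds.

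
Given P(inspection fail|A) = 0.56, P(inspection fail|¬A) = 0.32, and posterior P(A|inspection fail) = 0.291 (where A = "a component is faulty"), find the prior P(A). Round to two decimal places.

P(A) = 0.19

Bayes' rule in odds form gives O(A|E) = O(A)·[P(E|A)/P(E|¬A)], hence O(A) = O(A|E)/LR.
Posterior odds = 0.291/(1−0.291) = 0.4104. LR = 0.56/0.32 = 1.7500.
Prior odds = 0.4104/1.7500 = 0.2345, so P(A) = 0.2345/(1+0.2345) ≈ 0.19.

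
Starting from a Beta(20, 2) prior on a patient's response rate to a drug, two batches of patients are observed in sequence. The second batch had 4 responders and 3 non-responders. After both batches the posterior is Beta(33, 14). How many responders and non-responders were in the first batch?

Sequential conjugate updates are equivalent to a single update on the pooled data, so total successes = posterior α − prior α and total failures = posterior β − prior β.
Total across both batches: 33−20=13 responders, 14−2=12 non-responders.
Subtract the second batch: 13−4=9 responders and 12−3=9 non-responders.

9 responders and 9 non-responders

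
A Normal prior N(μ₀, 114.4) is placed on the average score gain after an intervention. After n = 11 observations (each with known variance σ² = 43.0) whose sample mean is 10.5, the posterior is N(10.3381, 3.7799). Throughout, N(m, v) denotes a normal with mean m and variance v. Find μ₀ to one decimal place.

The posterior mean is a precision-weighted average: μ_n = (τ₀μ₀ + τ_data·x̄)/(τ₀+τ_data), with τ₀=1/σ₀² and τ_data=n/σ².
Here τ₀ = 1/114.4 = 0.008741 and τ_data = 11/43.0 = 0.255814, so τ_n = 0.264555.
Rearranging for μ₀: μ₀ = (μ_n·τ_n − τ_data·x̄)/τ₀ = (10.3381·0.264555 − 0.255814·10.5) / 0.008741 = 0.048949/0.008741 ≈ 5.6.

μ₀ = 5.6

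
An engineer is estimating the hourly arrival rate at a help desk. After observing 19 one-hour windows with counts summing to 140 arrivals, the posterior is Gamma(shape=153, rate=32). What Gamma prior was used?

Gamma(shape=13, rate=13)

Gamma–Poisson conjugacy: posterior shape = α + Σxᵢ, posterior rate = β + n.
So α = 153 − 140 = 13 and β = 32 − 19 = 13.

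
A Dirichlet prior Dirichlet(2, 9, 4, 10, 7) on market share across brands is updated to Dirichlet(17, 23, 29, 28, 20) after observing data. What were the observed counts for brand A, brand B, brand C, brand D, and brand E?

counts (15, 14, 25, 18, 13)

For a Dirichlet(α) prior with multinomial counts c, the posterior is Dirichlet(α + c) componentwise.
Counts are posterior − prior componentwise: 17−2=15, 23−9=14, 29−4=25, 28−10=18, 20−7=13.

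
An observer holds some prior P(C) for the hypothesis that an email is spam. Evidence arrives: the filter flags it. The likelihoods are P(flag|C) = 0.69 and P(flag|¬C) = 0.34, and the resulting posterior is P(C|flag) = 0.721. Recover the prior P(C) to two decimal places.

In odds form, posterior odds = prior odds × likelihood ratio, so prior odds = posterior odds ÷ LR.
Posterior odds = 0.721/(1−0.721) = 2.5842. LR = 0.69/0.34 = 2.0294.
Prior odds = 2.5842/2.0294 = 1.2734, so P(C) = 1.2734/(1+1.2734) ≈ 0.56.

P(C) = 0.56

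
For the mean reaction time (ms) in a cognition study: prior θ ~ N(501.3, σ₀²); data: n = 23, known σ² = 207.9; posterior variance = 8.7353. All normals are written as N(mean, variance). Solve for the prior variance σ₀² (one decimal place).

For the Normal–Normal model with known σ², precisions add: τ_n = τ₀ + n/σ².
So 1/σ₀² = 1/8.7353 − 23/207.9 = 0.114478 − 0.110630 = 0.003848.
Hence σ₀² = 1/0.003848 ≈ 259.9.

σ₀² = 259.9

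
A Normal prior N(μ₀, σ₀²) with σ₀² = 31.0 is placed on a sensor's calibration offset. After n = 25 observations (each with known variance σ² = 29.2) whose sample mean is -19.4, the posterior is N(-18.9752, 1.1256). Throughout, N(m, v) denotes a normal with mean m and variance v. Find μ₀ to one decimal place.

μ₀ = -7.7

With known observation variance, the Normal–Normal posterior has precision τ_n = τ₀ + n/σ² and mean μ_n = (τ₀μ₀ + (n/σ²)x̄)/τ_n.
Here τ₀ = 1/31.0 = 0.032258 and τ_data = 25/29.2 = 0.856164, so τ_n = 0.888422.
Rearranging for μ₀: μ₀ = (μ_n·τ_n − τ_data·x̄)/τ₀ = (-18.9752·0.888422 − 0.856164·-19.4) / 0.032258 = -0.248404/0.032258 ≈ -7.7.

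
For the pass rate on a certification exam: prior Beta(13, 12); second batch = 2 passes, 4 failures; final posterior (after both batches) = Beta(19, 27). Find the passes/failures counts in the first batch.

Sequential conjugate updates are equivalent to a single update on the pooled data, so total successes = posterior α − prior α and total failures = posterior β − prior β.
Total across both batches: 19−13=6 passes, 27−12=15 failures.
Subtract the second batch: 6−2=4 passes and 15−4=11 failures.

4 passes and 11 failures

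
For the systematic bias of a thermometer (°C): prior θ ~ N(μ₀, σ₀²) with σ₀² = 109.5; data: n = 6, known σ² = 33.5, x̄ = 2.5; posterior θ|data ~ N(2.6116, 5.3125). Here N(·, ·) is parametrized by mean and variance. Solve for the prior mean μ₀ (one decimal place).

μ₀ = 4.8

With known observation variance, the Normal–Normal posterior has precision τ_n = τ₀ + n/σ² and mean μ_n = (τ₀μ₀ + (n/σ²)x̄)/τ_n.
Here τ₀ = 1/109.5 = 0.009132 and τ_data = 6/33.5 = 0.179104, so τ_n = 0.188236.
Rearranging for μ₀: μ₀ = (μ_n·τ_n − τ_data·x̄)/τ₀ = (2.6116·0.188236 − 0.179104·2.5) / 0.009132 = 0.043837/0.009132 ≈ 4.8.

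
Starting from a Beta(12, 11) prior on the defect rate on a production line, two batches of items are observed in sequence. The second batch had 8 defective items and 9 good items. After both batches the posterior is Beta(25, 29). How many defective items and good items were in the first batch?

Sequential conjugate updates are equivalent to a single update on the pooled data, so total successes = posterior α − prior α and total failures = posterior β − prior β.
Total across both batches: 25−12=13 defective items, 29−11=18 good items.
Subtract the second batch: 13−8=5 defective items and 18−9=9 good items.

5 defective items and 9 good items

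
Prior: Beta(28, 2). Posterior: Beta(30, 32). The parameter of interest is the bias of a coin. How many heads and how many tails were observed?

2 heads and 30 tails

Under Beta–binomial conjugacy the posterior parameters are (α+s, β+f).
Match parameters: s=30−28=2, f=32−2=30.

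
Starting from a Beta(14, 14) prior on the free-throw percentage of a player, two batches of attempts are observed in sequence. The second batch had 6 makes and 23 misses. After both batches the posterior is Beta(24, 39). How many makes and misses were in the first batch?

4 makes and 2 misses

Sequential conjugate updates are equivalent to a single update on the pooled data, so total successes = posterior α − prior α and total failures = posterior β − prior β.
Total across both batches: 24−14=10 makes, 39−14=25 misses.
Subtract the second batch: 10−6=4 makes and 25−23=2 misses.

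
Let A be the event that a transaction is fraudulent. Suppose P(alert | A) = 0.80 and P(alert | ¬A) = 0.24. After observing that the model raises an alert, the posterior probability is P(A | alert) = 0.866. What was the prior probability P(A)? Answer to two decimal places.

In odds form, posterior odds = prior odds × likelihood ratio, so prior odds = posterior odds ÷ LR.
Posterior odds = 0.866/(1−0.866) = 6.4627. LR = 0.80/0.24 = 3.3333.
Prior odds = 6.4627/3.3333 = 1.9388, so P(A) = 1.9388/(1+1.9388) ≈ 0.66.

P(A) = 0.66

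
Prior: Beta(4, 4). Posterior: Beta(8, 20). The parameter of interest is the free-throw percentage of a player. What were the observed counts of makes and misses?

Under Beta–binomial conjugacy the posterior parameters are (a+s, b+f).
Match parameters: s=8−4=4, f=20−4=16.

4 makes and 16 misses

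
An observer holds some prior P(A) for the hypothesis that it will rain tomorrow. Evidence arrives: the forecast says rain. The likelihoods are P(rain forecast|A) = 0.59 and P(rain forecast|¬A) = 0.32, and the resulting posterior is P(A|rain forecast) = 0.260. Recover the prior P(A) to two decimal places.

P(A) = 0.16

In odds form, posterior odds = prior odds × likelihood ratio, so prior odds = posterior odds ÷ LR.
Posterior odds = 0.260/(1−0.260) = 0.3514. LR = 0.59/0.32 = 1.8437.
Prior odds = 0.3514/1.8437 = 0.1906, so P(A) = 0.1906/(1+0.1906) ≈ 0.16.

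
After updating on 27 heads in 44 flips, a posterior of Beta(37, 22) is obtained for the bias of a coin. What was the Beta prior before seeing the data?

Under Beta–binomial conjugacy the posterior parameters are (α+s, β+f).
So α = 37 − 27 = 10 and β = 22 − 17 = 5.

Beta(10, 5)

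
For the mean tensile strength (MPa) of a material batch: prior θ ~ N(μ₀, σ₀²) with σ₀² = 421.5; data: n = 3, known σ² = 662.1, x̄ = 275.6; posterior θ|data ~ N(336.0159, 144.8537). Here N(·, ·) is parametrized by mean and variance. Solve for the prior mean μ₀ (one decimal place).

The posterior mean is a precision-weighted average: μ_n = (τ₀μ₀ + τ_data·x̄)/(τ₀+τ_data), with τ₀=1/σ₀² and τ_data=n/σ².
Here τ₀ = 1/421.5 = 0.002372 and τ_data = 3/662.1 = 0.004531, so τ_n = 0.006903.
Rearranging for μ₀: μ₀ = (μ_n·τ_n − τ_data·x̄)/τ₀ = (336.0159·0.006903 − 0.004531·275.6) / 0.002372 = 1.070774/0.002372 ≈ 451.4.

μ₀ = 451.4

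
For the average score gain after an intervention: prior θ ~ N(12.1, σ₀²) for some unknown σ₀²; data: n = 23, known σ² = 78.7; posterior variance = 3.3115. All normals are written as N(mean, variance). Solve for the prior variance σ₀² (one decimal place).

σ₀² = 102.8

For the Normal–Normal model with known σ², precisions add: τ_n = τ₀ + n/σ².
So 1/σ₀² = 1/3.3115 − 23/78.7 = 0.301978 − 0.292249 = 0.009729.
Hence σ₀² = 1/0.009729 ≈ 102.8.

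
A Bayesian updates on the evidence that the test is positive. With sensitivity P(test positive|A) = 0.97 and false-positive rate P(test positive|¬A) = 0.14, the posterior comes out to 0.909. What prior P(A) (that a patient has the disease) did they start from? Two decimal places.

Bayes' rule in odds form gives O(A|E) = O(A)·[P(E|A)/P(E|¬A)], hence O(A) = O(A|E)/LR.
Posterior odds = 0.909/(1−0.909) = 9.9890. LR = 0.97/0.14 = 6.9286.
Prior odds = 9.9890/6.9286 = 1.4417, so P(A) = 1.4417/(1+1.4417) ≈ 0.59.

P(A) = 0.59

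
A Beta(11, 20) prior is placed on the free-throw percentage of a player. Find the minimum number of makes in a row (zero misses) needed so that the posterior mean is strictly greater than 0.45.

k = 6

After k makes and 0 misses the posterior is Beta(11+k, 20), with mean (11+k)/(11+20+k).
Set (11+k)/(31+k) > 0.45 and solve: k > (0.45·31 − 11)/(1 − 0.45) = 5.364.
The smallest integer exceeding 5.364 is 6.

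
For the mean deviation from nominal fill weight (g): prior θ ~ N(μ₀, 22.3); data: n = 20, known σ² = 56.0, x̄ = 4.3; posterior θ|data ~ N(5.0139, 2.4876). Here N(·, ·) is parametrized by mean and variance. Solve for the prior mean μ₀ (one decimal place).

μ₀ = 10.7

With known observation variance, the Normal–Normal posterior has precision τ_n = τ₀ + n/σ² and mean μ_n = (τ₀μ₀ + (n/σ²)x̄)/τ_n.
Here τ₀ = 1/22.3 = 0.044843 and τ_data = 20/56.0 = 0.357143, so τ_n = 0.401986.
Rearranging for μ₀: μ₀ = (μ_n·τ_n − τ_data·x̄)/τ₀ = (5.0139·0.401986 − 0.357143·4.3) / 0.044843 = 0.479803/0.044843 ≈ 10.7.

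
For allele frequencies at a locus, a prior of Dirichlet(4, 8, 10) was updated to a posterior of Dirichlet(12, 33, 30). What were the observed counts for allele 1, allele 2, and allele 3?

counts (8, 25, 20)

For a Dirichlet(α) prior with multinomial counts c, the posterior is Dirichlet(α + c) componentwise.
Counts are posterior − prior componentwise: 12−4=8, 33−8=25, 30−10=20.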